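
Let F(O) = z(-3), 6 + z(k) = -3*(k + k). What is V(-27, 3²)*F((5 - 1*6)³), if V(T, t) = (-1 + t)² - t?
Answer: 660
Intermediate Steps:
z(k) = -6 - 6*k (z(k) = -6 - 3*(k + k) = -6 - 6*k)
F(O) = 12 (F(O) = -6 - 6*(-3) = -6 + 18 = 12)
V(-27, 3²)*F((5 - 1*6)³) = ((-1 + 3²)² - 1*3²)*12 = ((-1 + 9)² - 1*9)*12 = (8² - 9)*12 = (64 - 9)*12 = 55*12 = 660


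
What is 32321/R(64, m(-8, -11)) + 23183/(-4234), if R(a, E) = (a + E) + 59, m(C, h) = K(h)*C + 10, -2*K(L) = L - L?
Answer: 133763775/563122 ≈ 237.54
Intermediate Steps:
K(L) = 0 (K(L) = -(L - L)/2 = -½*0 = 0)
m(C, h) = 10 (m(C, h) = 0*C + 10 = 0 + 10 = 10)
R(a, E) = 59 + E + a (R(a, E) = (E + a) + 59 = 59 + E + a)
32321/R(64, m(-8, -11)) + 23183/(-4234) = 32321/(59 + 10 + 64) + 23183/(-4234) = 32321/133 + 23183*(-1/4234) = 32321*(1/133) - 23183/4234 = 32321/133 - 23183/4234 = 133763775/563122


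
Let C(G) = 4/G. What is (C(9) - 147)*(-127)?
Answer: 167513/9 ≈ 18613.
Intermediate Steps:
(C(9) - 147)*(-127) = (4/9 - 147)*(-127) = -1319/9*(-127) = 167513/9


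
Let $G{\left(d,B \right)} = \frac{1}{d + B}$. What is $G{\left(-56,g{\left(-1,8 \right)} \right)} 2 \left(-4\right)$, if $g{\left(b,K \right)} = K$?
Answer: $\frac{1}{6} \approx 0.16667$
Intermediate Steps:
$G{\left(d,B \right)} = \frac{1}{B + d}$
$G{\left(-56,g{\left(-1,8 \right)} \right)} 2 \left(-4\right) = \frac{2 \left(-4\right)}{8 - 56} = \frac{1}{-48} \left(-8\right) = \left(- \frac{1}{48}\right) \left(-8\right) = \frac{1}{6}$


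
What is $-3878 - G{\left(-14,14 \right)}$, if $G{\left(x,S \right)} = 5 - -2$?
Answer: $-3885$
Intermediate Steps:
$G{\left(x,S \right)} = 7$ ($G{\left(x,S \right)} = 5 + 2 = 7$)
$-3878 - G{\left(-14,14 \right)} = -3878 - 7 = -3885$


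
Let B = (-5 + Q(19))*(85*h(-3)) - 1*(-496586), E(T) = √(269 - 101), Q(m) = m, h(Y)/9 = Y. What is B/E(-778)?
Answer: 116114*√42/21 ≈ 35834.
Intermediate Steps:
h(Y) = 9*Y
E(T) = 2*√42 (E(T) = √168 = 2*√42)
B = 464456 (B = (-5 + 19)*(85*(9*(-3))) - 1*(-496586) = 14*(85*(-27)) + 496586 = 14*(-2295) + 496586 = -32130 + 496586 = 464456)
B/E(-778) = 464456/((2*√42)) = 464456*(√42/84) = 116114*√42/21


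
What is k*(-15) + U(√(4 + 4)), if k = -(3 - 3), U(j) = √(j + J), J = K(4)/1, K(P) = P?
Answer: √(4 + 2*√2) ≈ 2.6131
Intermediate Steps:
J = 4 (J = 4/1 = 4*1 = 4)
U(j) = √(4 + j) (U(j) = √(j + 4) = √(4 + j))
k = 0 (k = -1*0 = 0)
k*(-15) + U(√(4 + 4)) = 0*(-15) + √(4 + √(4 + 4)) = 0 + √(4 + √8) = 0 + √(4 + 2*√2) = √(4 + 2*√2)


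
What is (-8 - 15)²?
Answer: 529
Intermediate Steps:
(-8 - 15)² = (-23)² = 529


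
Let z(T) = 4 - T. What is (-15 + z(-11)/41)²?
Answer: 360000/1681 ≈ 214.16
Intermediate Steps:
(-15 + z(-11)/41)² = (-15 + (4 - 1*(-11))/41)² = (-15 + (4 + 11)*(1/41))² = (-15 + 15*(1/41))² = (-15 + 15/41)² = (-600/41)² = 360000/1681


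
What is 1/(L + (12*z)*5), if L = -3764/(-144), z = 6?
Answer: 36/13901 ≈ 0.0025897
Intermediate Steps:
L = 941/36 (L = -3764*(-1/144) = 941/36 ≈ 26.139)
1/(L + (12*z)*5) = 1/(941/36 + (12*6)*5) = 1/(941/36 + 72*5) = 1/(941/36 + 360) = 1/(13901/36) = 36/13901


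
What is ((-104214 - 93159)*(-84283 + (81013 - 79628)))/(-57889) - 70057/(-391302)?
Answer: -6402411555224435/22652081478 ≈ -2.8264e+5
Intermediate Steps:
((-104214 - 93159)*(-84283 + (81013 - 79628)))/(-57889) - 70057/(-391302) = -197373*(-84283 + 1385)*(-1/57889) - 70057*(-1/391302) = -197373*(-82898)*(-1/57889) + 70057/391302 = 16361826954*(-1/57889) + 70057/391302 = -16361826954/57889 + 70057/391302 = -6402411555224435/22652081478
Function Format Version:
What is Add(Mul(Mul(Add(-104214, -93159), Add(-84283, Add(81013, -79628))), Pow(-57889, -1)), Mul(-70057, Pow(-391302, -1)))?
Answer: Rational(-6402411555224435, 22652081478) ≈ -2.8264e+5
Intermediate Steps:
Add(Mul(Mul(Add(-104214, -93159), Add(-84283, Add(81013, -79628))), Pow(-57889, -1)), Mul(-70057, Pow(-391302, -1))) = Add(Mul(Mul(-197373, Add(-84283, 1385)), Rational(-1, 57889)), Mul(-70057, Rational(-1, 391302))) = Add(Mul(Mul(-197373, -82898), Rational(-1, 57889)), Rational(70057, 391302)) = Add(Mul(16361826954, Rational(-1, 57889)), Rational(70057, 391302)) = Add(Rational(-16361826954, 57889), Rational(70057, 391302)) = Rational(-6402411555224435, 22652081478)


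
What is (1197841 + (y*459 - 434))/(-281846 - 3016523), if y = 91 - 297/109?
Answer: -134933861/359522221 ≈ -0.37531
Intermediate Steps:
y = 9622/109 (y = 91 - 297*1/109 = 91 - 297/109 = 9622/109 ≈ 88.275)
(1197841 + (y*459 - 434))/(-281846 - 3016523) = (1197841 + ((9622/109)*459 - 434))/(-281846 - 3016523) = (1197841 + (4416498/109 - 434))/(-3298369) = (1197841 + 4369192/109)*(-1/3298369) = (134933861/109)*(-1/3298369) = -134933861/359522221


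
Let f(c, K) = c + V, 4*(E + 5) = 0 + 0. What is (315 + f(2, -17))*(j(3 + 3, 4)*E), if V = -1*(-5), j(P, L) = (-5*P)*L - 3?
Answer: 198030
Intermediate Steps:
E = -5 (E = -5 + (0 + 0)/4 = -5 + (¼)*0 = -5 + 0 = -5)
j(P, L) = -3 - 5*L*P (j(P, L) = -5*L*P - 3 = -3 - 5*L*P)
V = 5
f(c, K) = 5 + c (f(c, K) = c + 5 = 5 + c)
(315 + f(2, -17))*(j(3 + 3, 4)*E) = (315 + (5 + 2))*((-3 - 5*4*(3 + 3))*(-5)) = (315 + 7)*((-3 - 5*4*6)*(-5)) = 322*((-3 - 120)*(-5)) = 322*(-123*(-5)) = 322*615 = 198030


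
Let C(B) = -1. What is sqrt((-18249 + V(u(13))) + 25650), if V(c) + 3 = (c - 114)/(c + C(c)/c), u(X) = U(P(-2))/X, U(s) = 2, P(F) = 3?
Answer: sqrt(8075958)/33 ≈ 86.116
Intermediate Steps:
u(X) = 2/X
V(c) = -3 + (-114 + c)/(c - 1/c) (V(c) = -3 + (c - 114)/(c - 1/c) = -3 + (-114 + c)/(c - 1/c))
sqrt((-18249 + V(u(13))) + 25650) = sqrt((-18249 + (3 - 228/13 - 2*(2/13)**2)/(-1 + (2/13)**2)) + 25650) = sqrt((-18249 + (3 - 228/13 - 2*(2*(1/13))**2)/(-1 + (2*(1/13))**2)) + 25650) = sqrt((-18249 + (3 - 114*2/13 - 2*(2/13)**2)/(-1 + (2/13)**2)) + 25650) = sqrt((-18249 + (3 - 228/13 - 2*4/169)/(-1 + 4/169)) + 25650) = sqrt((-18249 + (3 - 228/13 - 8/169)/(-165/169)) + 25650) = sqrt((-18249 - 169/165*(-2465/169)) + 25650) = sqrt((-18249 + 493/33) + 25650) = sqrt(-601724/33 + 25650) = sqrt(244726/33) = sqrt(8075958)/33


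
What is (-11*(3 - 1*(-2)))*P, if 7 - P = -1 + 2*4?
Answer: 0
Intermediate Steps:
P = 0 (P = 7 - (-1 + 2*4) = 7 - (-1 + 8) = 7 - 1*7 = 7 - 7 = 0)
(-11*(3 - 1*(-2)))*P = -11*(3 - 1*(-2))*0 = -11*(3 + 2)*0 = -11*5*0 = -55*0 = 0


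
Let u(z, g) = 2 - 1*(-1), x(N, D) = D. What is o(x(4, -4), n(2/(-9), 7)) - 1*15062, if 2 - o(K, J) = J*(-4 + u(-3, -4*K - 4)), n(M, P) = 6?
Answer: -15054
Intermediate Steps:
u(z, g) = 3 (u(z, g) = 2 + 1 = 3)
o(K, J) = 2 + J (o(K, J) = 2 - J*(-4 + 3) = 2 - J*(-1) = 2 - (-1)*J = 2 + J)
o(x(4, -4), n(2/(-9), 7)) - 1*15062 = (2 + 6) - 1*15062 = 8 - 15062 = -15054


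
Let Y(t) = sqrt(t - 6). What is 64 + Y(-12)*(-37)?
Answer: 64 - 111*I*sqrt(2) ≈ 64.0 - 156.98*I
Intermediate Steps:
Y(t) = sqrt(-6 + t)
64 + Y(-12)*(-37) = 64 + sqrt(-6 - 12)*(-37) = 64 + sqrt(-18)*(-37) = 64 + (3*I*sqrt(2))*(-37) = 64 - 111*I*sqrt(2)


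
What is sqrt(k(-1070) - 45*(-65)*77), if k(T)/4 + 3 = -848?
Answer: sqrt(221821) ≈ 470.98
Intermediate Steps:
k(T) = -3404 (k(T) = -12 + 4*(-848) = -12 - 3392 = -3404)
sqrt(k(-1070) - 45*(-65)*77) = sqrt(-3404 - 45*(-65)*77) = sqrt(-3404 + 2925*77) = sqrt(-3404 + 225225) = sqrt(221821)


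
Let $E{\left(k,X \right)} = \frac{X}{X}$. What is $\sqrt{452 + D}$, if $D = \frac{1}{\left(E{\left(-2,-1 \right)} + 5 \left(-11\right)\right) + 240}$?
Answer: $\frac{\sqrt{15637578}}{186} \approx 21.26$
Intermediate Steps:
$E{\left(k,X \right)} = 1$
$D = \frac{1}{186}$ ($D = \frac{1}{\left(1 + 5 \left(-11\right)\right) + 240} = \frac{1}{\left(1 - 55\right) + 240} = \frac{1}{-54 + 240} = \frac{1}{186} \approx 0.0053763$)
$\sqrt{452 + D} = \sqrt{452 + \frac{1}{186}} = \sqrt{\frac{84073}{186}} = \frac{\sqrt{15637578}}{186}$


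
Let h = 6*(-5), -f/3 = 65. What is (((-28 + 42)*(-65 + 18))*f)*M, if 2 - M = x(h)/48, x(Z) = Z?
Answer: 1347255/4 ≈ 3.3681e+5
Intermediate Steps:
f = -195 (f = -3*65 = -195)
h = -30
M = 21/8 (M = 2 - (-30)/48 = 2 - 1*(-5/8) = 2 + 5/8 = 21/8 ≈ 2.6250)
(((-28 + 42)*(-65 + 18))*f)*M = (((-28 + 42)*(-65 + 18))*(-195))*(21/8) = ((14*(-47))*(-195))*(21/8) = -658*(-195)*(21/8) = 128310*(21/8) = 1347255/4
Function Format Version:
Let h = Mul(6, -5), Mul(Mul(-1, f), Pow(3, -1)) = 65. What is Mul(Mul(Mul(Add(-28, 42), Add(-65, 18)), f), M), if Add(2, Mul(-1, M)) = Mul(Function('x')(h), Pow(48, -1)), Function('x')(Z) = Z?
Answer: Rational(1347255, 4) ≈ 3.3681e+5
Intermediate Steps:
f = -195 (f = Mul(-3, 65) = -195)
h = -30
M = Rational(21, 8) (M = Add(2, Mul(-1, Mul(-30, Pow(48, -1)))) = Add(2, Mul(-1, Mul(-30, Rational(1, 48)))) = Add(2, Mul(-1, Rational(-5, 8))) = Add(2, Rational(5, 8)) = Rational(21, 8) ≈ 2.6250)
Mul(Mul(Mul(Add(-28, 42), Add(-65, 18)), f), M) = Mul(Mul(Mul(Add(-28, 42), Add(-65, 18)), -195), Rational(21, 8)) = Mul(Mul(Mul(14, -47), -195), Rational(21, 8)) = Mul(Mul(-658, -195), Rational(21, 8)) = Mul(128310, Rational(21, 8)) = Rational(1347255, 4)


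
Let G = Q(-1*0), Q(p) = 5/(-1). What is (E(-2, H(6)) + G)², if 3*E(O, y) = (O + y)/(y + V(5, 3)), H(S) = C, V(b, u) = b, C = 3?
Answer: 14161/576 ≈ 24.585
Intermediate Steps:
H(S) = 3
E(O, y) = (O + y)/(3*(5 + y)) (E(O, y) = ((O + y)/(y + 5))/3 = ((O + y)/(5 + y))/3 = (O + y)/(3*(5 + y)))
Q(p) = -5 (Q(p) = 5*(-1) = -5)
G = -5
(E(-2, H(6)) + G)² = ((-2 + 3)/(3*(5 + 3)) - 5)² = ((⅓)*1/8 - 5)² = ((⅓)*(⅛)*1 - 5)² = (1/24 - 5)² = (-119/24)² = 14161/576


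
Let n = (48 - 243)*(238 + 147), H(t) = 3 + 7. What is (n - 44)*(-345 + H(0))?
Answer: 25164865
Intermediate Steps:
H(t) = 10
n = -75075 (n = -195*385 = -75075)
(n - 44)*(-345 + H(0)) = (-75075 - 44)*(-345 + 10) = -75119*(-335) = 25164865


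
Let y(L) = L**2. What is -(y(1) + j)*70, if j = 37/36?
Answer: -2555/18 ≈ -141.94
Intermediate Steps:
j = 37/36 (j = 37*(1/36) = 37/36 ≈ 1.0278)
-(y(1) + j)*70 = -(1**2 + 37/36)*70 = -(1 + 37/36)*70 = -73*70/36 = -1*2555/18 = -2555/18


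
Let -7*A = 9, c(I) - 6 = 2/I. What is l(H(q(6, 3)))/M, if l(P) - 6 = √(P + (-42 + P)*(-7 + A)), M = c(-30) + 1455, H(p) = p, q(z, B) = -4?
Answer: 45/10957 + 30*√1155/76699 ≈ 0.017400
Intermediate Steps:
c(I) = 6 + 2/I
A = -9/7 (A = -⅐*9 = -9/7 ≈ -1.2857)
M = 21914/15 (M = (6 + 2/(-30)) + 1455 = (6 + 2*(-1/30)) + 1455 = (6 - 1/15) + 1455 = 89/15 + 1455 = 21914/15 ≈ 1460.9)
l(P) = 6 + √(348 - 51*P/7) (l(P) = 6 + √(P + (-42 + P)*(-7 - 9/7)) = 6 + √(P + (-42 + P)*(-58/7)) = 6 + √(P + (348 - 58*P/7)) = 6 + √(348 - 51*P/7))
l(H(q(6, 3)))/M = (6 + √(17052 - 357*(-4))/7)/(21914/15) = (6 + √(17052 + 1428)/7)*(15/21914) = (6 + √18480/7)*(15/21914) = (6 + (4*√1155)/7)*(15/21914) = (6 + 4*√1155/7)*(15/21914) = 45/10957 + 30*√1155/76699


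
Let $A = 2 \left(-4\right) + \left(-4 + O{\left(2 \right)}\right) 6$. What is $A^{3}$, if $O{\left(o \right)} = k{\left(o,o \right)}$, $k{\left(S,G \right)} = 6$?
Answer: $64$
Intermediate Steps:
$O{\left(o \right)} = 6$
$A = 4$ ($A = 2 \left(-4\right) + \left(-4 + 6\right) 6 = -8 + 2 \cdot 6 = -8 + 12 = 4$)
$A^{3} = 4^{3} = 64$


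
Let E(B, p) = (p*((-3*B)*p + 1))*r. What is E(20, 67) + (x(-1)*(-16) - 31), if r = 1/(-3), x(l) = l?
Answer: 269228/3 ≈ 89743.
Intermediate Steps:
r = -⅓ (r = 1*(-⅓) = -⅓ ≈ -0.33333)
E(B, p) = -p*(1 - 3*B*p)/3 (E(B, p) = (p*((-3*B)*p + 1))*(-⅓) = (p*(-3*B*p + 1))*(-⅓) = (p*(1 - 3*B*p))*(-⅓) = -p*(1 - 3*B*p)/3)
E(20, 67) + (x(-1)*(-16) - 31) = 67*(-⅓ + 20*67) + (-1*(-16) - 31) = 67*(-⅓ + 1340) + (16 - 31) = 67*(4019/3) - 15 = 269273/3 - 15 = 269228/3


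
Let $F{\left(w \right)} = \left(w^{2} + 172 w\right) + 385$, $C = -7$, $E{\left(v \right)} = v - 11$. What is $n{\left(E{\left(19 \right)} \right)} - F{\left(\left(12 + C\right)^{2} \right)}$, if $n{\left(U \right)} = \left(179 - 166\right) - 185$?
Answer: $-5482$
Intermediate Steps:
$E{\left(v \right)} = -11 + v$
$F{\left(w \right)} = 385 + w^{2} + 172 w$
$n{\left(U \right)} = -172$ ($n{\left(U \right)} = 13 - 185 = -172$)
$n{\left(E{\left(19 \right)} \right)} - F{\left(\left(12 + C\right)^{2} \right)} = -172 - \left(385 + \left(\left(12 - 7\right)^{2}\right)^{2} + 172 \left(12 - 7\right)^{2}\right) = -172 - \left(385 + \left(5^{2}\right)^{2} + 172 \cdot 5^{2}\right) = -172 - \left(385 + 25^{2} + 172 \cdot 25\right) = -172 - \left(385 + 625 + 4300\right) = -172 - 5310 = -5482$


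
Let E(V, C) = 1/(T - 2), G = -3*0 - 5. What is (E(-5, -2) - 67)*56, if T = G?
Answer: -3760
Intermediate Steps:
G = -5 (G = 0 - 5 = -5)
T = -5
E(V, C) = -⅐ (E(V, C) = 1/(-5 - 2) = 1/(-7) = -⅐)
(E(-5, -2) - 67)*56 = (-⅐ - 67)*56 = -470/7*56 = -3760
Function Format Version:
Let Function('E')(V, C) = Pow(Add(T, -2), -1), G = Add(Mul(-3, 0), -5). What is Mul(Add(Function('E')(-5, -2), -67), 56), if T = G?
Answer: -3760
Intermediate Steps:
G = -5 (G = Add(0, -5) = -5)
T = -5
Function('E')(V, C) = Rational(-1, 7) (Function('E')(V, C) = Pow(Add(-5, -2), -1) = Pow(-7, -1) = Rational(-1, 7))
Mul(Add(Function('E')(-5, -2), -67), 56) = Mul(Add(Rational(-1, 7), -67), 56) = Mul(Rational(-470, 7), 56) = -3760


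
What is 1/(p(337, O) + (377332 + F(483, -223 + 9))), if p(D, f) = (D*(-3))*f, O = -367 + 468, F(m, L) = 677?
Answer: 1/275898 ≈ 3.6245e-6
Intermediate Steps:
O = 101
p(D, f) = -3*D*f (p(D, f) = (-3*D)*f = -3*D*f)
1/(p(337, O) + (377332 + F(483, -223 + 9))) = 1/(-3*337*101 + (377332 + 677)) = 1/(-102111 + 378009) = 1/275898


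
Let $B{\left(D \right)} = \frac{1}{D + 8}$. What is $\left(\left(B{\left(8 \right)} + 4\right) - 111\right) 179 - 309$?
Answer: $- \frac{311213}{16} \approx -19451.0$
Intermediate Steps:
$B{\left(D \right)} = \frac{1}{8 + D}$
$\left(\left(B{\left(8 \right)} + 4\right) - 111\right) 179 - 309 = \left(\left(\frac{1}{8 + 8} + 4\right) - 111\right) 179 - 309 = \left(\left(\frac{1}{16} + 4\right) - 111\right) 179 - 309 = \left(\frac{65}{16} - 111\right) 179 - 309 = \left(- \frac{1711}{16}\right) 179 - 309 = - \frac{306269}{16} - 309 = - \frac{311213}{16}$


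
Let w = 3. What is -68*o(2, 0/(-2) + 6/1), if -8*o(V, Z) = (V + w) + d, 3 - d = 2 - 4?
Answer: 85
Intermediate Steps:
d = 5 (d = 3 - (2 - 4) = 3 - 1*(-2) = 3 + 2 = 5)
o(V, Z) = -1 - V/8 (o(V, Z) = -((V + 3) + 5)/8 = -((3 + V) + 5)/8 = -(8 + V)/8 = -1 - V/8)
-68*o(2, 0/(-2) + 6/1) = -68*(-1 - 1/8*2) = -68*(-1 - 1/4) = -68*(-5/4) = 85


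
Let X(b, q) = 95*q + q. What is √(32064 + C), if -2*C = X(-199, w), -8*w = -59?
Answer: √31710 ≈ 178.07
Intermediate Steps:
w = 59/8 (w = -⅛*(-59) = 59/8 ≈ 7.3750)
X(b, q) = 96*q
C = -354 (C = -48*59/8 = -½*708 = -354)
√(32064 + C) = √(32064 - 354) = √31710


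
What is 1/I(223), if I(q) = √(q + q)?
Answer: √446/446 ≈ 0.047351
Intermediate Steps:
I(q) = √2*√q (I(q) = √(2*q) = √2*√q)
1/I(223) = 1/(√2*√223) = 1/(√446) = √446/446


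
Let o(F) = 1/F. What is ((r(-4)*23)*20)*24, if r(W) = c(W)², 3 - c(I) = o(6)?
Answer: 265880/3 ≈ 88627.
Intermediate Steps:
o(F) = 1/F
c(I) = 17/6 (c(I) = 3 - 1/6 = 3 - 1*⅙ = 3 - ⅙ = 17/6)
r(W) = 289/36 (r(W) = (17/6)² = 289/36)
((r(-4)*23)*20)*24 = (((289/36)*23)*20)*24 = ((6647/36)*20)*24 = (33235/9)*24 = 265880/3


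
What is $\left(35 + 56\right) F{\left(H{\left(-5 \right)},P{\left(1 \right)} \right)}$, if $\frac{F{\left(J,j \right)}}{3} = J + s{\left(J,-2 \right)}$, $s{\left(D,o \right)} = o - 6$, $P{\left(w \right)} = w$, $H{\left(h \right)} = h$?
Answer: $-3549$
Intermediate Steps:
$s{\left(D,o \right)} = -6 + o$ ($s{\left(D,o \right)} = o - 6 = -6 + o$)
$F{\left(J,j \right)} = -24 + 3 J$ ($F{\left(J,j \right)} = 3 \left(J - 8\right) = 3 \left(-8 + J\right) = -24 + 3 J$)
$\left(35 + 56\right) F{\left(H{\left(-5 \right)},P{\left(1 \right)} \right)} = \left(35 + 56\right) \left(-24 + 3 \left(-5\right)\right) = 91 \left(-24 - 15\right) = 91 \left(-39\right) = -3549$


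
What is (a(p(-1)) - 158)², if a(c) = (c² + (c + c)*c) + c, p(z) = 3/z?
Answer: 17956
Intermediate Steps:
a(c) = c + 3*c² (a(c) = (c² + (2*c)*c) + c = (c² + 2*c²) + c = 3*c² + c = c + 3*c²)
(a(p(-1)) - 158)² = ((3/(-1))*(1 + 3*(3/(-1))) - 158)² = ((3*(-1))*(1 + 3*(3*(-1))) - 158)² = (-3*(1 + 3*(-3)) - 158)² = (-3*(1 - 9) - 158)² = (-3*(-8) - 158)² = (24 - 158)² = (-134)² = 17956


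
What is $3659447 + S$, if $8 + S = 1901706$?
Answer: $5561145$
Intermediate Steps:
$S = 1901698$ ($S = -8 + 1901706 = 1901698$)
$3659447 + S = 3659447 + 1901698 = 5561145$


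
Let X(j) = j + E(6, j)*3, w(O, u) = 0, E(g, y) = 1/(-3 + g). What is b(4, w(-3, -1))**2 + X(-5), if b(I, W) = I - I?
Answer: -4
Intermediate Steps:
b(I, W) = 0
X(j) = 1 + j (X(j) = j + 3/(-3 + 6) = j + 3/3 = j + (1/3)*3 = j + 1 = 1 + j)
b(4, w(-3, -1))**2 + X(-5) = 0**2 + (1 - 5) = 0 - 4 = -4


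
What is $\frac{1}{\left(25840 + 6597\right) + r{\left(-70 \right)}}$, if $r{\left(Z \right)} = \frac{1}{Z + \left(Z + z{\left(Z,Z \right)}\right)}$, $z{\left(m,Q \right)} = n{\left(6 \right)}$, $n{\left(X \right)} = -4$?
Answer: $\frac{144}{4670927} \approx 3.0829 \cdot 10^{-5}$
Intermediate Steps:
$z{\left(m,Q \right)} = -4$
$r{\left(Z \right)} = \frac{1}{-4 + 2 Z}$ ($r{\left(Z \right)} = \frac{1}{Z + \left(Z - 4\right)} = \frac{1}{Z + \left(-4 + Z\right)} = \frac{1}{-4 + 2 Z}$)
$\frac{1}{\left(25840 + 6597\right) + r{\left(-70 \right)}} = \frac{1}{\left(25840 + 6597\right) + \frac{1}{2 \left(-2 - 70\right)}} = \frac{1}{32437 + \frac{1}{2 \left(-72\right)}} = \frac{1}{32437 + \frac{1}{2} \left(- \frac{1}{72}\right)} = \frac{1}{32437 - \frac{1}{144}} = \frac{1}{\frac{4670927}{144}} = \frac{144}{4670927}$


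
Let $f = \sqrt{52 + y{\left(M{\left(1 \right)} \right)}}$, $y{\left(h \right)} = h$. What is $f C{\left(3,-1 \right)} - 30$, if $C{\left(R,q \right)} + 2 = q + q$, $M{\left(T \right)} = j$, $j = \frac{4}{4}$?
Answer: $-30 - 4 \sqrt{53} \approx -59.12$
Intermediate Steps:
$j = 1$ ($j = 4 \cdot \frac{1}{4} = 1$)
$M{\left(T \right)} = 1$
$C{\left(R,q \right)} = -2 + 2 q$ ($C{\left(R,q \right)} = -2 + \left(q + q\right) = -2 + 2 q$)
$f = \sqrt{53}$ ($f = \sqrt{52 + 1} = \sqrt{53} \approx 7.2801$)
$f C{\left(3,-1 \right)} - 30 = \sqrt{53} \left(-2 + 2 \left(-1\right)\right) - 30 = \sqrt{53} \left(-2 - 2\right) - 30 = \sqrt{53} \left(-4\right) - 30 = - 4 \sqrt{53} - 30 = -30 - 4 \sqrt{53}$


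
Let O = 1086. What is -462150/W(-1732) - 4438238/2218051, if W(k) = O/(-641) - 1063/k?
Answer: 1138042210659946378/2660705220019 ≈ 4.2772e+5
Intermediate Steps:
W(k) = -1086/641 - 1063/k (W(k) = 1086/(-641) - 1063/k = 1086*(-1/641) - 1063/k = -1086/641 - 1063/k)
-462150/W(-1732) - 4438238/2218051 = -462150/(-1086/641 - 1063/(-1732)) - 4438238/2218051 = -462150/(-1086/641 - 1063*(-1/1732)) - 4438238*1/2218051 = -462150/(-1086/641 + 1063/1732) - 4438238/2218051 = -462150/(-1199569/1110212) - 4438238/2218051 = -462150*(-1110212/1199569) - 4438238/2218051 = 513084475800/1199569 - 4438238/2218051 = 1138042210659946378/2660705220019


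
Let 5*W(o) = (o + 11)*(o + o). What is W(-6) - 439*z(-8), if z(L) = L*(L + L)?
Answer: -56204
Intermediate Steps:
z(L) = 2*L**2 (z(L) = L*(2*L) = 2*L**2)
W(o) = 2*o*(11 + o)/5 (W(o) = ((o + 11)*(o + o))/5 = ((11 + o)*(2*o))/5 = (2*o*(11 + o))/5 = 2*o*(11 + o)/5)
W(-6) - 439*z(-8) = (2/5)*(-6)*(11 - 6) - 878*(-8)**2 = (2/5)*(-6)*5 - 878*64 = -12 - 439*128 = -12 - 56192 = -56204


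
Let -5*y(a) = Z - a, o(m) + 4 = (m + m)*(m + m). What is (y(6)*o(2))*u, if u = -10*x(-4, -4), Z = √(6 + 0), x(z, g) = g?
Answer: 576 - 96*√6 ≈ 340.85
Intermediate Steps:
Z = √6 ≈ 2.4495
o(m) = -4 + 4*m² (o(m) = -4 + (m + m)*(m + m) = -4 + (2*m)*(2*m) = -4 + 4*m²)
u = 40 (u = -10*(-4) = 40)
y(a) = -√6/5 + a/5 (y(a) = -(√6 - a)/5 = -√6/5 + a/5)
(y(6)*o(2))*u = ((-√6/5 + (⅕)*6)*(-4 + 4*2²))*40 = ((-√6/5 + 6/5)*(-4 + 4*4))*40 = ((6/5 - √6/5)*(-4 + 16))*40 = ((6/5 - √6/5)*12)*40 = (72/5 - 12*√6/5)*40 = 576 - 96*√6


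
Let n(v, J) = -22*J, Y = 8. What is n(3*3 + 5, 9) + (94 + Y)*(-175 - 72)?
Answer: -25392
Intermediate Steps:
n(3*3 + 5, 9) + (94 + Y)*(-175 - 72) = -22*9 + (94 + 8)*(-175 - 72) = -198 + 102*(-247) = -198 - 25194 = -25392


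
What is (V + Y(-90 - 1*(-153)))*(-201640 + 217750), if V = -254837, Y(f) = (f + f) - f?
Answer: -4104409140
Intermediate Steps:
Y(f) = f (Y(f) = 2*f - f = f)
(V + Y(-90 - 1*(-153)))*(-201640 + 217750) = (-254837 + (-90 - 1*(-153)))*(-201640 + 217750) = (-254837 + (-90 + 153))*16110 = (-254837 + 63)*16110 = -254774*16110 = -4104409140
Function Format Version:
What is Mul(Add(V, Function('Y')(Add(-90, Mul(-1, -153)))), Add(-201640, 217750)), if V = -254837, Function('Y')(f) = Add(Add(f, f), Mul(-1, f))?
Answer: -4104409140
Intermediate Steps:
Function('Y')(f) = f (Function('Y')(f) = Add(Mul(2, f), Mul(-1, f)) = f)
Mul(Add(V, Function('Y')(Add(-90, Mul(-1, -153)))), Add(-201640, 217750)) = Mul(Add(-254837, Add(-90, Mul(-1, -153))), Add(-201640, 217750)) = Mul(Add(-254837, Add(-90, 153)), 16110) = Mul(Add(-254837, 63), 16110) = Mul(-254774, 16110) = -4104409140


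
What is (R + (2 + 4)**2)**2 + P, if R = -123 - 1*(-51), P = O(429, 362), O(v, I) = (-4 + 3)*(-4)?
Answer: 1300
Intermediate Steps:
O(v, I) = 4 (O(v, I) = -1*(-4) = 4)
P = 4
R = -72 (R = -123 + 51 = -72)
(R + (2 + 4)**2)**2 + P = (-72 + (2 + 4)**2)**2 + 4 = (-72 + 6**2)**2 + 4 = (-72 + 36)**2 + 4 = (-36)**2 + 4 = 1296 + 4 = 1300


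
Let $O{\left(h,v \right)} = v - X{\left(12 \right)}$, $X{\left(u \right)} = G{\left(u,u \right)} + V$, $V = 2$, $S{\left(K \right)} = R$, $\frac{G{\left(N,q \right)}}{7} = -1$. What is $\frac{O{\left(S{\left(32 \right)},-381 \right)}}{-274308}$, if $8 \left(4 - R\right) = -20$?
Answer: $\frac{94}{68577} \approx 0.0013707$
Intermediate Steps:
$R = \frac{13}{2}$ ($R = 4 - - \frac{5}{2} = 4 + \frac{5}{2} = \frac{13}{2} \approx 6.5$)
$G{\left(N,q \right)} = -7$ ($G{\left(N,q \right)} = 7 \left(-1\right) = -7$)
$S{\left(K \right)} = \frac{13}{2}$
$X{\left(u \right)} = -5$ ($X{\left(u \right)} = -7 + 2 = -5$)
$O{\left(h,v \right)} = 5 + v$ ($O{\left(h,v \right)} = v - -5 = v + 5 = 5 + v$)
$\frac{O{\left(S{\left(32 \right)},-381 \right)}}{-274308} = \frac{5 - 381}{-274308} = \left(-376\right) \left(- \frac{1}{274308}\right) = \frac{94}{68577}$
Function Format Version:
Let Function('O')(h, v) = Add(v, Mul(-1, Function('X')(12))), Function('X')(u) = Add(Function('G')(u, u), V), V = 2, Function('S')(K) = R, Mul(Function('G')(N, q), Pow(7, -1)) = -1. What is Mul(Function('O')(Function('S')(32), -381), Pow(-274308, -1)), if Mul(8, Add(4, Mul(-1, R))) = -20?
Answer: Rational(94, 68577) ≈ 0.0013707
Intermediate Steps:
R = Rational(13, 2) (R = Add(4, Mul(Rational(-1, 8), -20)) = Add(4, Rational(5, 2)) = Rational(13, 2) ≈ 6.5000)
Function('G')(N, q) = -7 (Function('G')(N, q) = Mul(7, -1) = -7)
Function('S')(K) = Rational(13, 2)
Function('X')(u) = -5 (Function('X')(u) = Add(-7, 2) = -5)
Function('O')(h, v) = Add(5, v) (Function('O')(h, v) = Add(v, Mul(-1, -5)) = Add(v, 5) = Add(5, v))
Mul(Function('O')(Function('S')(32), -381), Pow(-274308, -1)) = Mul(Add(5, -381), Pow(-274308, -1)) = Mul(-376, Rational(-1, 274308)) = Rational(94, 68577)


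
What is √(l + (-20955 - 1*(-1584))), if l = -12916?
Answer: I*√32287 ≈ 179.69*I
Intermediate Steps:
√(l + (-20955 - 1*(-1584))) = √(-12916 + (-20955 - 1*(-1584))) = √(-12916 + (-20955 + 1584)) = √(-12916 - 19371) = √(-32287) = I*√32287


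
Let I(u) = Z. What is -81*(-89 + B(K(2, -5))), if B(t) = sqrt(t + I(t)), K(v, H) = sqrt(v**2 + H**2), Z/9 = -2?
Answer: 7209 - 81*sqrt(-18 + sqrt(29)) ≈ 7209.0 - 287.69*I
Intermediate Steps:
Z = -18 (Z = 9*(-2) = -18)
I(u) = -18
K(v, H) = sqrt(H**2 + v**2)
B(t) = sqrt(-18 + t) (B(t) = sqrt(t - 18) = sqrt(-18 + t))
-81*(-89 + B(K(2, -5))) = -81*(-89 + sqrt(-18 + sqrt((-5)**2 + 2**2))) = -81*(-89 + sqrt(-18 + sqrt(25 + 4))) = -81*(-89 + sqrt(-18 + sqrt(29))) = 7209 - 81*sqrt(-18 + sqrt(29))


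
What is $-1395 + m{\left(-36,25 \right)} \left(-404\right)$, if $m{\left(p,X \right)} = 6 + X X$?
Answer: $-256319$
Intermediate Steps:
$m{\left(p,X \right)} = 6 + X^{2}$
$-1395 + m{\left(-36,25 \right)} \left(-404\right) = -1395 + \left(6 + 25^{2}\right) \left(-404\right) = -1395 + \left(6 + 625\right) \left(-404\right) = -1395 + 631 \left(-404\right) = -1395 - 254924 = -256319$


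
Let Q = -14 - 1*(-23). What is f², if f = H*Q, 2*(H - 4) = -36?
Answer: 15876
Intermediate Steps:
H = -14 (H = 4 + (½)*(-36) = 4 - 18 = -14)
Q = 9 (Q = -14 + 23 = 9)
f = -126 (f = -14*9 = -126)
f² = (-126)² = 15876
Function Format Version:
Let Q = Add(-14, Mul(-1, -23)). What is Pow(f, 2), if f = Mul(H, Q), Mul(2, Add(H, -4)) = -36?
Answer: 15876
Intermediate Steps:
H = -14 (H = Add(4, Mul(Rational(1, 2), -36)) = Add(4, -18) = -14)
Q = 9 (Q = Add(-14, 23) = 9)
f = -126 (f = Mul(-14, 9) = -126)
Pow(f, 2) = Pow(-126, 2) = 15876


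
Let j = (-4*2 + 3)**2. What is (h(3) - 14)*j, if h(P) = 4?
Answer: -250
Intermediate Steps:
j = 25 (j = (-8 + 3)**2 = (-5)**2 = 25)
(h(3) - 14)*j = (4 - 14)*25 = -10*25 = -250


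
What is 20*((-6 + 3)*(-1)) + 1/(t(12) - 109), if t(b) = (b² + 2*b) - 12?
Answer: 2821/47 ≈ 60.021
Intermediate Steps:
t(b) = -12 + b² + 2*b
20*((-6 + 3)*(-1)) + 1/(t(12) - 109) = 20*((-6 + 3)*(-1)) + 1/((-12 + 12² + 2*12) - 109) = 20*(-3*(-1)) + 1/((-12 + 144 + 24) - 109) = 20*3 + 1/(156 - 109) = 60 + 1/47 = 2821/47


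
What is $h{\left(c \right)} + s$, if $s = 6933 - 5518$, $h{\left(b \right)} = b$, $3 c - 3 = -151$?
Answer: $\frac{4097}{3} \approx 1365.7$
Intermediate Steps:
$c = - \frac{148}{3}$ ($c = 1 + \frac{1}{3} \left(-151\right) = 1 - \frac{151}{3} = - \frac{148}{3} \approx -49.333$)
$s = 1415$ ($s = 6933 - 5518 = 1415$)
$h{\left(c \right)} + s = - \frac{148}{3} + 1415 = \frac{4097}{3}$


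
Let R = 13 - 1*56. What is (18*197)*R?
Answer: -152478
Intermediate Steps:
R = -43 (R = 13 - 56 = -43)
(18*197)*R = (18*197)*(-43) = 3546*(-43) = -152478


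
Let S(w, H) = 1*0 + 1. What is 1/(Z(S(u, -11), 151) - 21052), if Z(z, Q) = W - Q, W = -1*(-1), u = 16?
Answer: -1/21202 ≈ -4.7165e-5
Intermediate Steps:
S(w, H) = 1 (S(w, H) = 0 + 1 = 1)
W = 1
Z(z, Q) = 1 - Q
1/(Z(S(u, -11), 151) - 21052) = 1/((1 - 1*151) - 21052) = 1/((1 - 151) - 21052) = 1/(-150 - 21052) = 1/(-21202) = -1/21202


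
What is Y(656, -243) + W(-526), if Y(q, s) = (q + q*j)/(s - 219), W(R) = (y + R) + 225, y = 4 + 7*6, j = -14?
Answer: -54641/231 ≈ -236.54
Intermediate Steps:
y = 46 (y = 4 + 42 = 46)
W(R) = 271 + R (W(R) = (46 + R) + 225 = 271 + R)
Y(q, s) = -13*q/(-219 + s) (Y(q, s) = (q + q*(-14))/(s - 219) = (q - 14*q)/(-219 + s) = (-13*q)/(-219 + s) = -13*q/(-219 + s))
Y(656, -243) + W(-526) = -13*656/(-219 - 243) + (271 - 526) = -13*656/(-462) - 255 = -13*656*(-1/462) - 255 = 4264/231 - 255 = -54641/231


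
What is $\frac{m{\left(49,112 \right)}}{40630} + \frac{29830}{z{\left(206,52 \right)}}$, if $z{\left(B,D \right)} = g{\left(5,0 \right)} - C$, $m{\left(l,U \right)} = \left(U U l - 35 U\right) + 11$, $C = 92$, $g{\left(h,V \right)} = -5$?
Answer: $- \frac{1152750441}{3941110} \approx -292.49$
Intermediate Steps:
$m{\left(l,U \right)} = 11 - 35 U + l U^{2}$ ($m{\left(l,U \right)} = \left(U^{2} l - 35 U\right) + 11 = \left(l U^{2} - 35 U\right) + 11 = \left(- 35 U + l U^{2}\right) + 11 = 11 - 35 U + l U^{2}$)
$z{\left(B,D \right)} = -97$ ($z{\left(B,D \right)} = -5 - 92 = -97$)
$\frac{m{\left(49,112 \right)}}{40630} + \frac{29830}{z{\left(206,52 \right)}} = \frac{11 - 3920 + 49 \cdot 112^{2}}{40630} + \frac{29830}{-97} = \left(11 - 3920 + 49 \cdot 12544\right) \frac{1}{40630} + 29830 \left(- \frac{1}{97}\right) = \left(11 - 3920 + 614656\right) \frac{1}{40630} - \frac{29830}{97} = 610747 \cdot \frac{1}{40630} - \frac{29830}{97} = \frac{610747}{40630} - \frac{29830}{97} = - \frac{1152750441}{3941110}$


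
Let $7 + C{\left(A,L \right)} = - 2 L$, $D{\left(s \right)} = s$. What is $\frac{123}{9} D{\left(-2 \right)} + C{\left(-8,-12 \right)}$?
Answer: $- \frac{31}{3} \approx -10.333$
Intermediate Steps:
$C{\left(A,L \right)} = -7 - 2 L$
$\frac{123}{9} D{\left(-2 \right)} + C{\left(-8,-12 \right)} = \frac{123}{9} \left(-2\right) - -17 = 123 \cdot \frac{1}{9} \left(-2\right) + \left(-7 + 24\right) = \frac{41}{3} \left(-2\right) + 17 = - \frac{82}{3} + 17 = - \frac{31}{3}$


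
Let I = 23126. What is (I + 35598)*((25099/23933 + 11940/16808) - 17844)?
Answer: -52685150148743962/50283233 ≈ -1.0478e+9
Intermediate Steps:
(I + 35598)*((25099/23933 + 11940/16808) - 17844) = (23126 + 35598)*((25099/23933 + 11940/16808) - 17844) = 58724*((25099*(1/23933) + 11940*(1/16808)) - 17844) = 58724*((25099/23933 + 2985/4202) - 17844) = 58724*(176906003/100566466 - 17844) = 58724*(-1794331113301/100566466) = -52685150148743962/50283233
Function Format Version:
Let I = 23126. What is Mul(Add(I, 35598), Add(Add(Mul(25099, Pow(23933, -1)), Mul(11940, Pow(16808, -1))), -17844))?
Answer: Rational(-52685150148743962, 50283233) ≈ -1.0478e+9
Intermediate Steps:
Mul(Add(I, 35598), Add(Add(Mul(25099, Pow(23933, -1)), Mul(11940, Pow(16808, -1))), -17844)) = Mul(Add(23126, 35598), Add(Add(Mul(25099, Pow(23933, -1)), Mul(11940, Pow(16808, -1))), -17844)) = Mul(58724, Add(Add(Mul(25099, Rational(1, 23933)), Mul(11940, Rational(1, 16808))), -17844)) = Mul(58724, Add(Add(Rational(25099, 23933), Rational(2985, 4202)), -17844)) = Mul(58724, Add(Rational(176906003, 100566466), -17844)) = Mul(58724, Rational(-1794331113301, 100566466)) = Rational(-52685150148743962, 50283233)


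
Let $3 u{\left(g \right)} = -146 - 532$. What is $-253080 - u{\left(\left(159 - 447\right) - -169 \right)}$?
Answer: $-252854$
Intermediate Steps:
$u{\left(g \right)} = -226$ ($u{\left(g \right)} = \frac{-146 - 532}{3} = \frac{1}{3} \left(-678\right) = -226$)
$-253080 - u{\left(\left(159 - 447\right) - -169 \right)} = -253080 - -226 = -253080 + 226 = -252854$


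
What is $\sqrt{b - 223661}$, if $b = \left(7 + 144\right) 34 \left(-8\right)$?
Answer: $i \sqrt{264733} \approx 514.52 i$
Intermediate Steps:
$b = -41072$ ($b = 151 \left(-272\right) = -41072$)
$\sqrt{b - 223661} = \sqrt{-41072 - 223661} = \sqrt{-264733} = i \sqrt{264733}$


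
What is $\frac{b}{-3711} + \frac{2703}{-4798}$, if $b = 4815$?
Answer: $- \frac{11044401}{5935126} \approx -1.8609$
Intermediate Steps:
$\frac{b}{-3711} + \frac{2703}{-4798} = \frac{4815}{-3711} + \frac{2703}{-4798} = 4815 \left(- \frac{1}{3711}\right) + 2703 \left(- \frac{1}{4798}\right) = - \frac{1605}{1237} - \frac{2703}{4798} = - \frac{11044401}{5935126}$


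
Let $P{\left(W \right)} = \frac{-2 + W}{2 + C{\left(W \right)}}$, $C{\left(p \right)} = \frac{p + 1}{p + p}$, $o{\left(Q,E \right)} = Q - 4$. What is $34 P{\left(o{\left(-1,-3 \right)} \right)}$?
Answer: $- \frac{595}{6} \approx -99.167$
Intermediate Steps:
$o{\left(Q,E \right)} = -4 + Q$
$C{\left(p \right)} = \frac{1 + p}{2 p}$
$P{\left(W \right)} = \frac{-2 + W}{2 + \frac{1 + W}{2 W}}$
$34 P{\left(o{\left(-1,-3 \right)} \right)} = 34 \frac{2 \left(-4 - 1\right) \left(-2 - 5\right)}{1 + 5 \left(-4 - 1\right)} = 34 \cdot 2 \left(-5\right) \frac{1}{1 + 5 \left(-5\right)} \left(-2 - 5\right) = 34 \cdot 2 \left(-5\right) \frac{1}{1 - 25} \left(-7\right) = 34 \cdot 2 \left(-5\right) \frac{1}{-24} \left(-7\right) = 34 \cdot 2 \left(-5\right) \left(- \frac{1}{24}\right) \left(-7\right) = 34 \left(- \frac{35}{12}\right) = - \frac{595}{6}$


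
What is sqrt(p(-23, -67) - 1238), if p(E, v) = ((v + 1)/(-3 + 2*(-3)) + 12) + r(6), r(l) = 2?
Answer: 5*I*sqrt(438)/3 ≈ 34.881*I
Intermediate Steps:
p(E, v) = 125/9 - v/9 (p(E, v) = ((v + 1)/(-3 + 2*(-3)) + 12) + 2 = ((1 + v)/(-3 - 6) + 12) + 2 = ((1 + v)/(-9) + 12) + 2 = ((1 + v)*(-1/9) + 12) + 2 = ((-1/9 - v/9) + 12) + 2 = (107/9 - v/9) + 2 = 125/9 - v/9)
sqrt(p(-23, -67) - 1238) = sqrt((125/9 - 1/9*(-67)) - 1238) = sqrt((125/9 + 67/9) - 1238) = sqrt(64/3 - 1238) = sqrt(-3650/3) = 5*I*sqrt(438)/3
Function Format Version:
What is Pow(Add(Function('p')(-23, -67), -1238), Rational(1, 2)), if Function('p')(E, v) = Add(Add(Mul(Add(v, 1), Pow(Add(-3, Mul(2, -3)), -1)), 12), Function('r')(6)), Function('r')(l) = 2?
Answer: Mul(Rational(5, 3), I, Pow(438, Rational(1, 2))) ≈ Mul(34.881, I)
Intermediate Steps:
Function('p')(E, v) = Add(Rational(125, 9), Mul(Rational(-1, 9), v)) (Function('p')(E, v) = Add(Add(Mul(Add(v, 1), Pow(Add(-3, Mul(2, -3)), -1)), 12), 2) = Add(Add(Mul(Add(1, v), Pow(Add(-3, -6), -1)), 12), 2) = Add(Add(Mul(Add(1, v), Pow(-9, -1)), 12), 2) = Add(Add(Mul(Add(1, v), Rational(-1, 9)), 12), 2) = Add(Add(Add(Rational(-1, 9), Mul(Rational(-1, 9), v)), 12), 2) = Add(Add(Rational(107, 9), Mul(Rational(-1, 9), v)), 2) = Add(Rational(125, 9), Mul(Rational(-1, 9), v)))
Pow(Add(Function('p')(-23, -67), -1238), Rational(1, 2)) = Pow(Add(Add(Rational(125, 9), Mul(Rational(-1, 9), -67)), -1238), Rational(1, 2)) = Pow(Add(Add(Rational(125, 9), Rational(67, 9)), -1238), Rational(1, 2)) = Pow(Add(Rational(64, 3), -1238), Rational(1, 2)) = Pow(Rational(-3650, 3), Rational(1, 2)) = Mul(Rational(5, 3), I, Pow(438, Rational(1, 2)))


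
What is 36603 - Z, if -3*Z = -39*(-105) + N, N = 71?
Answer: 113975/3 ≈ 37992.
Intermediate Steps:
Z = -4166/3 (Z = -(-39*(-105) + 71)/3 = -(4095 + 71)/3 = -⅓*4166 = -4166/3 ≈ -1388.7)
36603 - Z = 36603 - 1*(-4166/3) = 36603 + 4166/3 = 113975/3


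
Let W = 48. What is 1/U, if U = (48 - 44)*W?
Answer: 1/192 ≈ 0.0052083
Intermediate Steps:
U = 192 (U = (48 - 44)*48 = 4*48 = 192)
1/U = 1/192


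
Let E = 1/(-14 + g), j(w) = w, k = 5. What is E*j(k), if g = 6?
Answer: -5/8 ≈ -0.62500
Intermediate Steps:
E = -1/8 (E = 1/(-14 + 6) = 1/(-8) = -1/8 ≈ -0.12500)
E*j(k) = -1/8*5 = -5/8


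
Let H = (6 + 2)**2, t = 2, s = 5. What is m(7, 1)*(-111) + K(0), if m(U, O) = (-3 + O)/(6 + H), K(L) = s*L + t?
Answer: 181/35 ≈ 5.1714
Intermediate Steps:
H = 64 (H = 8**2 = 64)
K(L) = 2 + 5*L (K(L) = 5*L + 2 = 2 + 5*L)
m(U, O) = -3/70 + O/70 (m(U, O) = (-3 + O)/(6 + 64) = (-3 + O)/70 = (-3 + O)*(1/70) = -3/70 + O/70)
m(7, 1)*(-111) + K(0) = (-3/70 + (1/70)*1)*(-111) + (2 + 5*0) = (-3/70 + 1/70)*(-111) + (2 + 0) = -1/35*(-111) + 2 = 111/35 + 2 = 181/35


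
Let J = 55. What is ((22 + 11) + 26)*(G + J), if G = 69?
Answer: 7316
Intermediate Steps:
((22 + 11) + 26)*(G + J) = ((22 + 11) + 26)*(69 + 55) = (33 + 26)*124 = 59*124 = 7316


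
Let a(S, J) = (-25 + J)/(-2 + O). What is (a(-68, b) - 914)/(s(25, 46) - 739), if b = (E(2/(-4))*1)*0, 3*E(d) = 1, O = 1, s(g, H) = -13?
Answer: 889/752 ≈ 1.1822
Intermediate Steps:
E(d) = ⅓ (E(d) = (⅓)*1 = ⅓)
b = 0 (b = ((⅓)*1)*0 = (⅓)*0 = 0)
a(S, J) = 25 - J (a(S, J) = (-25 + J)/(-2 + 1) = (-25 + J)/(-1) = (-25 + J)*(-1) = 25 - J)
(a(-68, b) - 914)/(s(25, 46) - 739) = ((25 - 1*0) - 914)/(-13 - 739) = ((25 + 0) - 914)/(-752) = (25 - 914)*(-1/752) = -889*(-1/752) = 889/752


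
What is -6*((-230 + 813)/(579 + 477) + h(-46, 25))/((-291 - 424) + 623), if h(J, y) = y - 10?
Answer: 1493/1472 ≈ 1.0143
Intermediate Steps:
h(J, y) = -10 + y
-6*((-230 + 813)/(579 + 477) + h(-46, 25))/((-291 - 424) + 623) = -6*((-230 + 813)/(579 + 477) + (-10 + 25))/((-291 - 424) + 623) = -6*(583/1056 + 15)/(-715 + 623) = -6*(583*(1/1056) + 15)/(-92) = -6*(53/96 + 15)*(-1)/92 = -1493*(-1)/(16*92) = -6*(-1493/8832) = 1493/1472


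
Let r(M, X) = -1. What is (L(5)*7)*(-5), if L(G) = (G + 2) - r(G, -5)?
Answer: -280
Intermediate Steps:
L(G) = 3 + G (L(G) = (G + 2) - 1*(-1) = (2 + G) + 1 = 3 + G)
(L(5)*7)*(-5) = ((3 + 5)*7)*(-5) = (8*7)*(-5) = 56*(-5) = -280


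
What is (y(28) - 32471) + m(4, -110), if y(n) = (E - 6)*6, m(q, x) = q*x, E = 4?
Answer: -32923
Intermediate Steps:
y(n) = -12 (y(n) = (4 - 6)*6 = -2*6 = -12)
(y(28) - 32471) + m(4, -110) = (-12 - 32471) + 4*(-110) = -32483 - 440 = -32923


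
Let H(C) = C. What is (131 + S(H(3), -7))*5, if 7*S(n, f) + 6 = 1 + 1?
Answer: 4565/7 ≈ 652.14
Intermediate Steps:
S(n, f) = -4/7 (S(n, f) = -6/7 + (1 + 1)/7 = -6/7 + (⅐)*2 = -6/7 + 2/7 = -4/7)
(131 + S(H(3), -7))*5 = (131 - 4/7)*5 = (913/7)*5 = 4565/7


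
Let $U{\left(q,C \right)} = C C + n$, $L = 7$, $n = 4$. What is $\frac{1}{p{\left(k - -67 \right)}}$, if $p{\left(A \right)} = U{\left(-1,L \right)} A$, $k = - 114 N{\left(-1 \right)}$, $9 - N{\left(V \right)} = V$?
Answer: $- \frac{1}{56869} \approx -1.7584 \cdot 10^{-5}$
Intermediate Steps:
$N{\left(V \right)} = 9 - V$
$k = -1140$ ($k = - 114 \left(9 - -1\right) = - 114 \left(9 + 1\right) = \left(-114\right) 10 = -1140$)
$U{\left(q,C \right)} = 4 + C^{2}$ ($U{\left(q,C \right)} = C C + 4 = C^{2} + 4 = 4 + C^{2}$)
$p{\left(A \right)} = 53 A$ ($p{\left(A \right)} = \left(4 + 7^{2}\right) A = \left(4 + 49\right) A = 53 A$)
$\frac{1}{p{\left(k - -67 \right)}} = \frac{1}{53 \left(-1140 - -67\right)} = \frac{1}{53 \left(-1140 + 67\right)} = \frac{1}{53 \left(-1073\right)} = \frac{1}{-56869} = - \frac{1}{56869}$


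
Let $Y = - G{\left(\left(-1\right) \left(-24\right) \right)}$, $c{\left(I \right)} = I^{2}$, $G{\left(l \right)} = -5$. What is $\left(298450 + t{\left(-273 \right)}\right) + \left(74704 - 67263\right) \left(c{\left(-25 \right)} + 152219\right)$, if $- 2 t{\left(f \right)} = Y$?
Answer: $\frac{2275221303}{2} \approx 1.1376 \cdot 10^{9}$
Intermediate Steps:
$Y = 5$ ($Y = \left(-1\right) \left(-5\right) = 5$)
$t{\left(f \right)} = - \frac{5}{2}$ ($t{\left(f \right)} = \left(- \frac{1}{2}\right) 5 = - \frac{5}{2}$)
$\left(298450 + t{\left(-273 \right)}\right) + \left(74704 - 67263\right) \left(c{\left(-25 \right)} + 152219\right) = \left(298450 - \frac{5}{2}\right) + \left(74704 - 67263\right) \left(\left(-25\right)^{2} + 152219\right) = \frac{596895}{2} + 7441 \left(625 + 152219\right) = \frac{596895}{2} + 7441 \cdot 152844 = \frac{596895}{2} + 1137312204 = \frac{2275221303}{2}$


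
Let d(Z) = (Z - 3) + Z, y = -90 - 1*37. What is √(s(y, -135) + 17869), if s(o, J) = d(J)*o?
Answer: 2*√13135 ≈ 229.22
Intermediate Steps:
y = -127 (y = -90 - 37 = -127)
d(Z) = -3 + 2*Z (d(Z) = (-3 + Z) + Z = -3 + 2*Z)
s(o, J) = o*(-3 + 2*J) (s(o, J) = (-3 + 2*J)*o = o*(-3 + 2*J))
√(s(y, -135) + 17869) = √(-127*(-3 + 2*(-135)) + 17869) = √(-127*(-3 - 270) + 17869) = √(-127*(-273) + 17869) = √(34671 + 17869) = √52540 = 2*√13135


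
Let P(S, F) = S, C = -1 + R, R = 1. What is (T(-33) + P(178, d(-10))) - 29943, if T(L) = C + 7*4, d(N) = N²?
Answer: -29737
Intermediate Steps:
C = 0 (C = -1 + 1 = 0)
T(L) = 28 (T(L) = 0 + 7*4 = 0 + 28 = 28)
(T(-33) + P(178, d(-10))) - 29943 = (28 + 178) - 29943 = 206 - 29943 = -29737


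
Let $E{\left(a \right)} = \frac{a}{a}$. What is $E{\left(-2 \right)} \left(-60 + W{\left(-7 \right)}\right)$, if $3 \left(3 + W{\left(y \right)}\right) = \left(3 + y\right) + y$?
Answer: $- \frac{200}{3} \approx -66.667$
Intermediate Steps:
$E{\left(a \right)} = 1$
$W{\left(y \right)} = -2 + \frac{2 y}{3}$ ($W{\left(y \right)} = -3 + \frac{\left(3 + y\right) + y}{3} = -3 + \frac{3 + 2 y}{3} = -3 + \left(1 + \frac{2 y}{3}\right) = -2 + \frac{2 y}{3}$)
$E{\left(-2 \right)} \left(-60 + W{\left(-7 \right)}\right) = 1 \left(-60 + \left(-2 + \frac{2}{3} \left(-7\right)\right)\right) = 1 \left(-60 - \frac{20}{3}\right) = 1 \left(- \frac{200}{3}\right) = - \frac{200}{3}$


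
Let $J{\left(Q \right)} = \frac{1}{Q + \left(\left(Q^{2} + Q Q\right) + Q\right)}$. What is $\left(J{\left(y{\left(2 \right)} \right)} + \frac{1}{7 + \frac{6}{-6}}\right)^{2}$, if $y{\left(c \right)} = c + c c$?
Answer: $\frac{25}{784} \approx 0.031888$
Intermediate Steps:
$y{\left(c \right)} = c + c^{2}$
$J{\left(Q \right)} = \frac{1}{2 Q + 2 Q^{2}}$ ($J{\left(Q \right)} = \frac{1}{Q + \left(\left(Q^{2} + Q^{2}\right) + Q\right)} = \frac{1}{Q + \left(2 Q^{2} + Q\right)} = \frac{1}{Q + \left(Q + 2 Q^{2}\right)} = \frac{1}{2 Q + 2 Q^{2}}$)
$\left(J{\left(y{\left(2 \right)} \right)} + \frac{1}{7 + \frac{6}{-6}}\right)^{2} = \left(\frac{1}{2 \cdot 2 \left(1 + 2\right) \left(1 + 2 \left(1 + 2\right)\right)} + \frac{1}{7 + \frac{6}{-6}}\right)^{2} = \left(\frac{1}{2 \cdot 2 \cdot 3 \left(1 + 2 \cdot 3\right)} + \frac{1}{7 + 6 \left(- \frac{1}{6}\right)}\right)^{2} = \left(\frac{1}{2 \cdot 6 \left(1 + 6\right)} + \frac{1}{7 - 1}\right)^{2} = \left(\frac{1}{2} \cdot \frac{1}{6} \cdot \frac{1}{7} + \frac{1}{6}\right)^{2} = \left(\frac{1}{84} + \frac{1}{6}\right)^{2} = \left(\frac{5}{28}\right)^{2} = \frac{25}{784}$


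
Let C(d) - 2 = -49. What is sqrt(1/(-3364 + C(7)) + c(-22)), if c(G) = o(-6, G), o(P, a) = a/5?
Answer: I*sqrt(142214065)/5685 ≈ 2.0977*I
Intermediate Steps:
C(d) = -47 (C(d) = 2 - 49 = -47)
o(P, a) = a/5 (o(P, a) = a*(1/5) = a/5)
c(G) = G/5
sqrt(1/(-3364 + C(7)) + c(-22)) = sqrt(1/(-3364 - 47) + (1/5)*(-22)) = sqrt(1/(-3411) - 22/5) = sqrt(-1/3411 - 22/5) = sqrt(-75047/17055) = I*sqrt(142214065)/5685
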